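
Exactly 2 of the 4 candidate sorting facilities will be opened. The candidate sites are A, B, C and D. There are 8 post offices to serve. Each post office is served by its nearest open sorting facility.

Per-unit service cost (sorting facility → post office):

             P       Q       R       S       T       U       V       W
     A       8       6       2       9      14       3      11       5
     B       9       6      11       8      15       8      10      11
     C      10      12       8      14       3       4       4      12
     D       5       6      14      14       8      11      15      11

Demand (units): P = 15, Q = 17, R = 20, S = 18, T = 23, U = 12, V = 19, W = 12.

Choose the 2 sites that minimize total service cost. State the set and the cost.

With exactly 2 open, each post office uses its cheapest among the chosen.
{A, C}: P→A 8·15=120, Q→A 6·17=102, R→A 2·20=40, S→A 9·18=162, T→C 3·23=69, U→A 3·12=36, V→C 4·19=76, W→A 5·12=60. Service cost 665.
{B, C}: service cost 866
{A, D}: service cost 868
Among all 6 size-2 choices, {A, C} is lowest.

Choose A and C; total service cost 665.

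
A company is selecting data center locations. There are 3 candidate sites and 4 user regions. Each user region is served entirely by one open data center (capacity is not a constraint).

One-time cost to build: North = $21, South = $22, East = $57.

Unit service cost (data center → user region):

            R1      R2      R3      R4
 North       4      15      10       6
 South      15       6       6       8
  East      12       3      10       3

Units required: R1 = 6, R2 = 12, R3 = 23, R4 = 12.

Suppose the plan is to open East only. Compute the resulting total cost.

Each user region is assigned to its cheapest site among the open ones.
{East}: R1→East 12·6=72, R2→East 3·12=36, R3→East 10·23=230, R4→East 3·12=36. Service 374; fixed 57; total 431.

Total cost: 431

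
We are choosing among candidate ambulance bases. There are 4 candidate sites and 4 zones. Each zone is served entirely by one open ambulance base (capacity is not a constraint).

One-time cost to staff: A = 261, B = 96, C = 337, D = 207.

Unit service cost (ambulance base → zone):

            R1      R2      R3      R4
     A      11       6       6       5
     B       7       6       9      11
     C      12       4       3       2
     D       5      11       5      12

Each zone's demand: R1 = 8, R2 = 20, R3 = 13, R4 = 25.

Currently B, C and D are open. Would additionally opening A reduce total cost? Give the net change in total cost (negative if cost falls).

No — net change +261 (cost rises by 261).

Current service cost with {B, C, D}: 209.
Adding A: each zone re-picks its cheapest; new service cost 209, saving 0.
Extra fixed cost: 261. Net change = 261 − 0 = 261.
(Totals: 849 → 1110.)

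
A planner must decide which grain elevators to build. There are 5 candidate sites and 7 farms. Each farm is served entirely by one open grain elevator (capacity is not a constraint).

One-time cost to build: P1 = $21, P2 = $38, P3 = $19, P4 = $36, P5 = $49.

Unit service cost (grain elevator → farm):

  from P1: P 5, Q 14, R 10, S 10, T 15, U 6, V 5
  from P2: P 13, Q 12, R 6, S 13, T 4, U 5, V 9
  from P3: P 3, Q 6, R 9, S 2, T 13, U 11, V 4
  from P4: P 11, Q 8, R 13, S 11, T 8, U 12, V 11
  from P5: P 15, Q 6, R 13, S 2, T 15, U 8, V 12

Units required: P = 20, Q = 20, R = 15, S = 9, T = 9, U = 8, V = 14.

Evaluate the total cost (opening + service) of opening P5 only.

Total cost: 1049

Each farm is assigned to its cheapest site among the open ones.
{P5}: P→P5 15·20=300, Q→P5 6·20=120, R→P5 13·15=195, S→P5 2·9=18, T→P5 15·9=135, U→P5 8·8=64, V→P5 12·14=168. Service 1000; fixed 49; total 1049.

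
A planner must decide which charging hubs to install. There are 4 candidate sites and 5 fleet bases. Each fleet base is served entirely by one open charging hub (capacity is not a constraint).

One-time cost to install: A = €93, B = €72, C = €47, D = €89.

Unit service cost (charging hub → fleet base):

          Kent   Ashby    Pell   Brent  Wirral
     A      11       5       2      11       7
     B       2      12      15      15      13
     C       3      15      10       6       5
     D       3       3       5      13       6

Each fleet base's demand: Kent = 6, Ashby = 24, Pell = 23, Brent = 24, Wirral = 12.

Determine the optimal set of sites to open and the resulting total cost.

For any fixed open set, each fleet base goes to its cheapest open site; total = fixed + service.
{A, C}: Kent→C 3·6=18, Ashby→A 5·24=120, Pell→A 2·23=46, Brent→C 6·24=144, Wirral→C 5·12=60. Service 388; fixed 140; total 528.
{C, D}: service 409 + fixed 136 = 545
{A, C, D}: service 340 + fixed 229 = 569
{A, B, C, D}: Kent→B 2·6=12, Ashby→D 3·24=72, Pell→A 2·23=46, Brent→C 6·24=144, Wirral→C 5·12=60. Service 334; fixed 301; total 635.
No other subset beats 528.

Open A and C; minimum total cost 528.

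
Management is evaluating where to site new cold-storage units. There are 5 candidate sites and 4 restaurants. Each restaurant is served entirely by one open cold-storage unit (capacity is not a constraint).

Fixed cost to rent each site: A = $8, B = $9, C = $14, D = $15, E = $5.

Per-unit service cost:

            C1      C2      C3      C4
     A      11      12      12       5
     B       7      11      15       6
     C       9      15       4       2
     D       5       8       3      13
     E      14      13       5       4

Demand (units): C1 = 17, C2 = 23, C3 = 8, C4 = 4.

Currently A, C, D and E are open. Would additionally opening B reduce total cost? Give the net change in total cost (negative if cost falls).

No — net change +9 (cost rises by 9).

Current service cost with {A, C, D, E}: 301.
Adding B: each restaurant re-picks its cheapest; new service cost 301, saving 0.
Extra fixed cost: 9. Net change = 9 − 0 = 9.
(Totals: 343 → 352.)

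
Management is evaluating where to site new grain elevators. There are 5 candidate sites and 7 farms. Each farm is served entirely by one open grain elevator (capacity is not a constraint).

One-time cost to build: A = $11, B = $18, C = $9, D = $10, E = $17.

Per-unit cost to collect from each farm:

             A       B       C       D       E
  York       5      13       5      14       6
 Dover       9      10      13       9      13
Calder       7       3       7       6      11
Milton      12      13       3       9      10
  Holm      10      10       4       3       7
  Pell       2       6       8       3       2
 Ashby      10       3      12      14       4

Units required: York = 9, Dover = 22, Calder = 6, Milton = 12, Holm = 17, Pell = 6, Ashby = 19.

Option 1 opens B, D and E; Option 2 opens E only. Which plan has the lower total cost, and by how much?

Option 1: {B, D, E}: York→E 6·9=54, Dover→D 9·22=198, Calder→B 3·6=18, Milton→D 9·12=108, Holm→D 3·17=51, Pell→E 2·6=12, Ashby→B 3·19=57. Service 498; fixed 45; total 543.
Option 2: {E}: York→E 6·9=54, Dover→E 13·22=286, Calder→E 11·6=66, Milton→E 10·12=120, Holm→E 7·17=119, Pell→E 2·6=12, Ashby→E 4·19=76. Service 733; fixed 17; total 750.
Difference: |543 − 750| = 207.

Option 1 is cheaper by 207.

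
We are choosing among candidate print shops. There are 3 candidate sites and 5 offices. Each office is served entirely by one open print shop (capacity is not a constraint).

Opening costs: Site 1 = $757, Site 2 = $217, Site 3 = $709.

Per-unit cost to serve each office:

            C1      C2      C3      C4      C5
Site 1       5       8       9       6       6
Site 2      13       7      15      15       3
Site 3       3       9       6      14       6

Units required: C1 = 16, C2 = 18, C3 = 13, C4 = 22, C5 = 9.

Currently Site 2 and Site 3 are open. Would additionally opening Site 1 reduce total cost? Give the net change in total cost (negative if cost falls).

Current service cost with {Site 2, Site 3}: 587.
Adding Site 1: each office re-picks its cheapest; new service cost 411, saving 176.
Extra fixed cost: 757. Net change = 757 − 176 = 581.
(Totals: 1513 → 2094.)

No — net change +581 (cost rises by 581).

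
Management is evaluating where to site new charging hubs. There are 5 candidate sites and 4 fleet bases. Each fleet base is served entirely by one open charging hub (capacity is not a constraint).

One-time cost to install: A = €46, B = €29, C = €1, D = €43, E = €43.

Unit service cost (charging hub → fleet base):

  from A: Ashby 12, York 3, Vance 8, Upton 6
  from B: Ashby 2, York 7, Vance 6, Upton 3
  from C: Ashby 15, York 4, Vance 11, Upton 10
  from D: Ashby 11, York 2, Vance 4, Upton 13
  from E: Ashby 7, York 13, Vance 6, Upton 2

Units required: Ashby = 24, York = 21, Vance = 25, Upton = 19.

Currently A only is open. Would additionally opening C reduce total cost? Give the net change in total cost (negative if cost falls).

No — net change +1 (cost rises by 1).

Current service cost with {A}: 665.
Adding C: each fleet base re-picks its cheapest; new service cost 665, saving 0.
Extra fixed cost: 1. Net change = 1 − 0 = 1.
(Totals: 711 → 712.)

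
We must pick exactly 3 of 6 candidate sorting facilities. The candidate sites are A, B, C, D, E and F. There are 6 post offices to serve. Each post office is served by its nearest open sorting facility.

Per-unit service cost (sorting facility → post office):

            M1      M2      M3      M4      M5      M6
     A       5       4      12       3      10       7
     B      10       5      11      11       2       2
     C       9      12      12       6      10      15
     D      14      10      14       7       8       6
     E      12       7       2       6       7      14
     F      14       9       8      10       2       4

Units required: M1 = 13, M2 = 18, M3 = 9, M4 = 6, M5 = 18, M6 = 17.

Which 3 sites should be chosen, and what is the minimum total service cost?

Choose A, B and E; total service cost 243.

With exactly 3 open, each post office uses its cheapest among the chosen.
{A, B, E}: M1→A 5·13=65, M2→A 4·18=72, M3→E 2·9=18, M4→A 3·6=18, M5→B 2·18=36, M6→B 2·17=34. Service cost 243.
{A, E, F}: service cost 277
{A, B, F}: service cost 297
Among all 20 size-3 choices, {A, B, E} is lowest.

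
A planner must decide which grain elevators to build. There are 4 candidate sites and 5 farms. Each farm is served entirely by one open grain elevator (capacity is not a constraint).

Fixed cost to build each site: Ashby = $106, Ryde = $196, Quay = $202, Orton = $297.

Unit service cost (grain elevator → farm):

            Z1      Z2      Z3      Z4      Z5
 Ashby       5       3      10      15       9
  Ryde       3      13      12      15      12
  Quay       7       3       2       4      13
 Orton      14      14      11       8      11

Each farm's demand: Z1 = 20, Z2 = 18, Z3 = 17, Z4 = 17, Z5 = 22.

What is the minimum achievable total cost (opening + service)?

For any fixed open set, each farm goes to its cheapest open site; total = fixed + service.
{Ashby, Quay}: Z1→Ashby 5·20=100, Z2→Ashby 3·18=54, Z3→Quay 2·17=34, Z4→Quay 4·17=68, Z5→Ashby 9·22=198. Service 454; fixed 308; total 762.
{Quay}: Z1→Quay 7·20=140, Z2→Quay 3·18=54, Z3→Quay 2·17=34, Z4→Quay 4·17=68, Z5→Quay 13·22=286. Service 582; fixed 202; total 784.
{Ryde, Quay}: Z1→Ryde 3·20=60, Z2→Quay 3·18=54, Z3→Quay 2·17=34, Z4→Quay 4·17=68, Z5→Ryde 12·22=264. Service 480; fixed 398; total 878.
{Ashby, Ryde, Quay, Orton}: service 414 + fixed 801 = 1215
No other subset beats 762.

Minimum total cost: 762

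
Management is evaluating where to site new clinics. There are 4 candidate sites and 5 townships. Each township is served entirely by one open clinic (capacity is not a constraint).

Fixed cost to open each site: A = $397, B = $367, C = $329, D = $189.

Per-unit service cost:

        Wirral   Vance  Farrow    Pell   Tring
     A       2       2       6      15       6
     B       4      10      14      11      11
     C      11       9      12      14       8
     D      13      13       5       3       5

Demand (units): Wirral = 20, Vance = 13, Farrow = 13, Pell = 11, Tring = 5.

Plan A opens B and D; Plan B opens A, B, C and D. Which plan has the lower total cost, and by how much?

Plan A: {B, D}: Wirral→B 4·20=80, Vance→B 10·13=130, Farrow→D 5·13=65, Pell→D 3·11=33, Tring→D 5·5=25. Service 333; fixed 556; total 889.
Plan B: {A, B, C, D}: Wirral→A 2·20=40, Vance→A 2·13=26, Farrow→D 5·13=65, Pell→D 3·11=33, Tring→D 5·5=25. Service 189; fixed 1282; total 1471.
Difference: |889 − 1471| = 582.

Plan A is cheaper by 582.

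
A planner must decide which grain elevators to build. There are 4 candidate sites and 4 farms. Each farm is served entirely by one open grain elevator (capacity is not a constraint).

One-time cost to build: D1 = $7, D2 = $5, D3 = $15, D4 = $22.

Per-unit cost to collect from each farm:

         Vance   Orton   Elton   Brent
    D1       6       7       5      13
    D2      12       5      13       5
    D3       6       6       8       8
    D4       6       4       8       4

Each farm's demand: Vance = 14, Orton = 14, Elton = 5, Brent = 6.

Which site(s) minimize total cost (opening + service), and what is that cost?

Open D1 and D4; minimum total cost 218.

For any fixed open set, each farm goes to its cheapest open site; total = fixed + service.
{D1, D4}: Vance→D1 6·14=84, Orton→D4 4·14=56, Elton→D1 5·5=25, Brent→D4 4·6=24. Service 189; fixed 29; total 218.
{D1, D2}: Vance→D1 6·14=84, Orton→D2 5·14=70, Elton→D1 5·5=25, Brent→D2 5·6=30. Service 209; fixed 12; total 221.
{D1, D2, D4}: service 189 + fixed 34 = 223
{D1, D2, D3, D4}: Vance→D1 6·14=84, Orton→D4 4·14=56, Elton→D1 5·5=25, Brent→D4 4·6=24. Service 189; fixed 49; total 238.
(All 15 nonempty subsets were checked; D1 and D4 is lowest.)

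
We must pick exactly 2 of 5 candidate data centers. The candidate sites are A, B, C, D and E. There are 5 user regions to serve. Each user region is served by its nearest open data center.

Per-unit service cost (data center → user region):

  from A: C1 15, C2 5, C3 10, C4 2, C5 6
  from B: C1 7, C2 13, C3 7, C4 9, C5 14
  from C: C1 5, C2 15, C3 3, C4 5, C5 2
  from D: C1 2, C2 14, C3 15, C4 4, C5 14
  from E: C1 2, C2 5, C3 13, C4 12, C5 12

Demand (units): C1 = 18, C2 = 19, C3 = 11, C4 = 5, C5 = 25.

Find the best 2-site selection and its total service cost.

With exactly 2 open, each user region uses its cheapest among the chosen.
{C, E}: C1→E 2·18=36, C2→E 5·19=95, C3→C 3·11=33, C4→C 5·5=25, C5→C 2·25=50. Service cost 239.
{A, C}: service cost 278
{A, D}: service cost 401
Among all 10 size-2 choices, {C, E} is lowest.

Choose C and E; total service cost 239.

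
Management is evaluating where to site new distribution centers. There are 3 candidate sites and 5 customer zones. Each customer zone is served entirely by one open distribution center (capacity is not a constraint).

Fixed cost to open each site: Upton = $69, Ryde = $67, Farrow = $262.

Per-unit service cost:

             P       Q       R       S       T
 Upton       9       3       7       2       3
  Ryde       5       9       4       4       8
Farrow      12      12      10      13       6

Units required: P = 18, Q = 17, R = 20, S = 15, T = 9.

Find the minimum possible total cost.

For any fixed open set, each customer zone goes to its cheapest open site; total = fixed + service.
{Upton, Ryde}: P→Ryde 5·18=90, Q→Upton 3·17=51, R→Ryde 4·20=80, S→Upton 2·15=30, T→Upton 3·9=27. Service 278; fixed 136; total 414.
{Upton}: P→Upton 9·18=162, Q→Upton 3·17=51, R→Upton 7·20=140, S→Upton 2·15=30, T→Upton 3·9=27. Service 410; fixed 69; total 479.
{Ryde}: service 455 + fixed 67 = 522
{Upton, Ryde, Farrow}: service 278 + fixed 398 = 676
No other subset beats 414.

Minimum total cost: 414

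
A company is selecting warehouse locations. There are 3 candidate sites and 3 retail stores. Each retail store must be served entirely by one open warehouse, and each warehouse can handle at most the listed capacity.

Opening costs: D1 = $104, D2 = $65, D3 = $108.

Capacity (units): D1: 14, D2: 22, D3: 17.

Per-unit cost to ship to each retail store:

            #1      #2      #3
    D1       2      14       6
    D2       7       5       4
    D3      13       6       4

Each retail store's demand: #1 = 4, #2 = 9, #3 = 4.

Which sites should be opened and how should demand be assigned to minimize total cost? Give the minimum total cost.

Open {D2}: #1→D2 7·4=28, #2→D2 5·9=45, #3→D2 4·4=16.
Loads: D2 carries 17/22. Service 89; fixed 65; total 154.
Next best feasible plan costs 230.

Minimum total cost: 154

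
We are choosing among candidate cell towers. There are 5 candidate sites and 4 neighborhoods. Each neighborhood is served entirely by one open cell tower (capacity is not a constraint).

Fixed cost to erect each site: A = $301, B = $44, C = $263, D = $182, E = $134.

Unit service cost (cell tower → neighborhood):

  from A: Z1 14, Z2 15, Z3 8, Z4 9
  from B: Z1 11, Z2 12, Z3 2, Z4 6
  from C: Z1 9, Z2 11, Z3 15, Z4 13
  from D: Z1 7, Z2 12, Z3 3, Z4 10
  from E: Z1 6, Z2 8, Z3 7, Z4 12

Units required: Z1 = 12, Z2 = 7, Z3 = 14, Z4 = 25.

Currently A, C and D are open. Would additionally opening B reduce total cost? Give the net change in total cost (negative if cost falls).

Yes — net change −45 (cost falls by 45).

Current service cost with {A, C, D}: 428.
Adding B: each neighborhood re-picks its cheapest; new service cost 339, saving 89.
Extra fixed cost: 44. Net change = 44 − 89 = -45.
(Totals: 1174 → 1129.)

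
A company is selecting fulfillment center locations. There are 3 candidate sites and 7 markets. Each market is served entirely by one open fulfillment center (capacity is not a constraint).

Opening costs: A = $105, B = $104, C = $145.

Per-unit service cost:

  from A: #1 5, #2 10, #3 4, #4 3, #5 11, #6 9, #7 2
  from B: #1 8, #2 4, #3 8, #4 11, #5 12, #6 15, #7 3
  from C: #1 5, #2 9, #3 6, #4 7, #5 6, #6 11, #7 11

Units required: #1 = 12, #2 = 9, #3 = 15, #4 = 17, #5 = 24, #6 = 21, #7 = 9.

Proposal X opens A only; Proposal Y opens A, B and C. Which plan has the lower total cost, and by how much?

Proposal X: {A}: #1→A 5·12=60, #2→A 10·9=90, #3→A 4·15=60, #4→A 3·17=51, #5→A 11·24=264, #6→A 9·21=189, #7→A 2·9=18. Service 732; fixed 105; total 837.
Proposal Y: {A, B, C}: #1→A 5·12=60, #2→B 4·9=36, #3→A 4·15=60, #4→A 3·17=51, #5→C 6·24=144, #6→A 9·21=189, #7→A 2·9=18. Service 558; fixed 354; total 912.
Difference: |837 − 912| = 75.

Proposal X is cheaper by 75.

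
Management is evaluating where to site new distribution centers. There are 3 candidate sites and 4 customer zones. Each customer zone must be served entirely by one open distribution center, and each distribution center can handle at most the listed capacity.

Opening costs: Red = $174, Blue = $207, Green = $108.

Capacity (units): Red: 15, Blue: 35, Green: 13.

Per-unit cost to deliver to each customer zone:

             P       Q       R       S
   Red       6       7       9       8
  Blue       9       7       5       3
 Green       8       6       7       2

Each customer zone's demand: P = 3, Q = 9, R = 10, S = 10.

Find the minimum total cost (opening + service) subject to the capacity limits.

Open {Blue}: P→Blue 9·3=27, Q→Blue 7·9=63, R→Blue 5·10=50, S→Blue 3·10=30.
Loads: Blue carries 32/35. Service 170; fixed 207; total 377.
Next best feasible plan costs 472.

Minimum total cost: 377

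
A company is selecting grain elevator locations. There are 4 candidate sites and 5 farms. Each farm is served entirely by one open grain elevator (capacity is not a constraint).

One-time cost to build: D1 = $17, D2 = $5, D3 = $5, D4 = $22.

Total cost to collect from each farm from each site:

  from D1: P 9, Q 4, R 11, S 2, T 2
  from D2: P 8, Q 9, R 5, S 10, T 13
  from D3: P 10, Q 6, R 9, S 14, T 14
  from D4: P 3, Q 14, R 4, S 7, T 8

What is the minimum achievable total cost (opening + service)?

Minimum total cost: 43

For any fixed open set, each farm goes to its cheapest open site; total = fixed + service.
{D1, D2}: P→D2 8, Q→D1 4, R→D2 5, S→D1 2, T→D1 2. Service 21; fixed 22; total 43.
{D1}: service 28 + fixed 17 = 45
{D1, D2, D3}: P→D2 8, Q→D1 4, R→D2 5, S→D1 2, T→D1 2. Service 21; fixed 27; total 48.
{D1, D2, D3, D4}: service 15 + fixed 49 = 64
No other subset beats 43.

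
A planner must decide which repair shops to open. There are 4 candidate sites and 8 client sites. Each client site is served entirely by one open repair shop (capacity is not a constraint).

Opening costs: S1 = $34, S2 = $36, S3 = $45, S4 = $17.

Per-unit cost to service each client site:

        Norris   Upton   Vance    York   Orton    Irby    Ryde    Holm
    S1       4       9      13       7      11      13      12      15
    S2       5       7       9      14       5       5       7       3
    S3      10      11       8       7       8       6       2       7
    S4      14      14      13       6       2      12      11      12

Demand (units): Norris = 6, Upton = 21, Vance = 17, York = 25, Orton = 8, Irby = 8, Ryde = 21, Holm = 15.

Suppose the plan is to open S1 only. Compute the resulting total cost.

Total cost: 1312

Each client site is assigned to its cheapest site among the open ones.
{S1}: Norris→S1 4·6=24, Upton→S1 9·21=189, Vance→S1 13·17=221, York→S1 7·25=175, Orton→S1 11·8=88, Irby→S1 13·8=104, Ryde→S1 12·21=252, Holm→S1 15·15=225. Service 1278; fixed 34; total 1312.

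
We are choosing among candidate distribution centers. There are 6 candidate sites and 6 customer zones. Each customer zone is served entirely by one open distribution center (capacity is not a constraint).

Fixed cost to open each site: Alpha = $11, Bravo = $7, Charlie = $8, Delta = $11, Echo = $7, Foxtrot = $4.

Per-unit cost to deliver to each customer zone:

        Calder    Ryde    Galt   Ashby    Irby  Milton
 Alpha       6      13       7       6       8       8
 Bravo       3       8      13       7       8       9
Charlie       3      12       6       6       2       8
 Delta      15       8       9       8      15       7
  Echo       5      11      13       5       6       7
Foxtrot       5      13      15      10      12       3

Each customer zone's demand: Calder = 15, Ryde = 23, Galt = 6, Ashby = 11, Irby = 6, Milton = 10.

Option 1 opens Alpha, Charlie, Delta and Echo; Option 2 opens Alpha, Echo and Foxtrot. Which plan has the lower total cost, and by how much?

Option 1: {Alpha, Charlie, Delta, Echo}: Calder→Charlie 3·15=45, Ryde→Delta 8·23=184, Galt→Charlie 6·6=36, Ashby→Echo 5·11=55, Irby→Charlie 2·6=12, Milton→Delta 7·10=70. Service 402; fixed 37; total 439.
Option 2: {Alpha, Echo, Foxtrot}: Calder→Echo 5·15=75, Ryde→Echo 11·23=253, Galt→Alpha 7·6=42, Ashby→Echo 5·11=55, Irby→Echo 6·6=36, Milton→Foxtrot 3·10=30. Service 491; fixed 22; total 513.
Difference: |439 − 513| = 74.

Option 1 is cheaper by 74.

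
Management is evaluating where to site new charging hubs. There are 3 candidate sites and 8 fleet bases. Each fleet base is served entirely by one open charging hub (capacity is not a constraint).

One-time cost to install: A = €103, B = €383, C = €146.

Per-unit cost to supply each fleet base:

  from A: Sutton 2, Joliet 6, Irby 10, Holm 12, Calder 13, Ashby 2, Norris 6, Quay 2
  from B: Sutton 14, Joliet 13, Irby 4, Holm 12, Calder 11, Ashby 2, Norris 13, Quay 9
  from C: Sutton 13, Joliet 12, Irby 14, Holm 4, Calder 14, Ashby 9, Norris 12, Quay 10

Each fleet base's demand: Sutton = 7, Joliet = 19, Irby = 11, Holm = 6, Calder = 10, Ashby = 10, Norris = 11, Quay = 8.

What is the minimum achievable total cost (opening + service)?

Minimum total cost: 645

For any fixed open set, each fleet base goes to its cheapest open site; total = fixed + service.
{A}: Sutton→A 2·7=14, Joliet→A 6·19=114, Irby→A 10·11=110, Holm→A 12·6=72, Calder→A 13·10=130, Ashby→A 2·10=20, Norris→A 6·11=66, Quay→A 2·8=16. Service 542; fixed 103; total 645.
{A, C}: service 494 + fixed 249 = 743
{A, B}: service 456 + fixed 486 = 942
{A, B, C}: service 408 + fixed 632 = 1040
No other subset beats 645.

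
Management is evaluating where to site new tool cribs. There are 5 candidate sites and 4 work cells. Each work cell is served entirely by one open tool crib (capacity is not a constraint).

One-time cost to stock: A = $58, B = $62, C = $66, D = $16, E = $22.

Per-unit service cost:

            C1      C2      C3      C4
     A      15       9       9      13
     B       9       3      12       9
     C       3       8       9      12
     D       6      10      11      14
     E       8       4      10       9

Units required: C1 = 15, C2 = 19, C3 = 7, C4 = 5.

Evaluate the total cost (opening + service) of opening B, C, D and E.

Total cost: 376

Each work cell is assigned to its cheapest site among the open ones.
{B, C, D, E}: C1→C 3·15=45, C2→B 3·19=57, C3→C 9·7=63, C4→B 9·5=45. Service 210; fixed 166; total 376.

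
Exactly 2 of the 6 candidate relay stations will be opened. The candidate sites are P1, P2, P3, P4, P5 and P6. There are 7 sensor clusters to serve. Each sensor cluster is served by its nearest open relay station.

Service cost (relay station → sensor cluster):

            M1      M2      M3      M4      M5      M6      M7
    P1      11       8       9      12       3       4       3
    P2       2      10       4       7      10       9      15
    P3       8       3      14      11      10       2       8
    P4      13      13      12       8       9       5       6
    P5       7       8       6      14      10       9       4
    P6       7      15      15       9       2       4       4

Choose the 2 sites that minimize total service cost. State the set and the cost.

Choose P1 and P2; total service cost 31.

With exactly 2 open, each sensor cluster uses its cheapest among the chosen.
{P1, P2}: M1→P2 2, M2→P1 8, M3→P2 4, M4→P2 7, M5→P1 3, M6→P1 4, M7→P1 3. Service cost 31.
{P2, P6}: service cost 33
{P2, P3}: service cost 36
Among all 15 size-2 choices, {P1, P2} is lowest.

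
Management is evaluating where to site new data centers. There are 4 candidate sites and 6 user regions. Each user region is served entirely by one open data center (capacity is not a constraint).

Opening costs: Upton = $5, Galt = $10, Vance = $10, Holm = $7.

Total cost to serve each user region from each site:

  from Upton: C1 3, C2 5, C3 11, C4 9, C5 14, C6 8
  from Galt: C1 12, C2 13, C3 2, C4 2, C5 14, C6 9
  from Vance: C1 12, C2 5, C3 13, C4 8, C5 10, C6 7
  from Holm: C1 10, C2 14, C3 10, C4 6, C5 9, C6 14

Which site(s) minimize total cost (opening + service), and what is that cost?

Open Upton and Galt; minimum total cost 49.

For any fixed open set, each user region goes to its cheapest open site; total = fixed + service.
{Upton, Galt}: C1→Upton 3, C2→Upton 5, C3→Galt 2, C4→Galt 2, C5→Upton 14, C6→Upton 8. Service 34; fixed 15; total 49.
{Upton, Galt, Holm}: C1→Upton 3, C2→Upton 5, C3→Galt 2, C4→Galt 2, C5→Holm 9, C6→Upton 8. Service 29; fixed 22; total 51.
{Upton, Holm}: C1→Upton 3, C2→Upton 5, C3→Holm 10, C4→Holm 6, C5→Holm 9, C6→Upton 8. Service 41; fixed 12; total 53.
{Upton, Galt, Vance, Holm}: service 28 + fixed 32 = 60
(All 15 nonempty subsets were checked; Upton and Galt is lowest.)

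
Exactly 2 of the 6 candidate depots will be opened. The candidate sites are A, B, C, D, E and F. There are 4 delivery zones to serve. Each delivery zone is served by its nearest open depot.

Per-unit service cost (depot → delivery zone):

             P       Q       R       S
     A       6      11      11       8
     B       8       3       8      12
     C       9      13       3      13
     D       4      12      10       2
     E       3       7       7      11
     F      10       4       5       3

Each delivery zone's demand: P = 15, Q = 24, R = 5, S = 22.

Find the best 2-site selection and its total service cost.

Choose B and D; total service cost 216.

With exactly 2 open, each delivery zone uses its cheapest among the chosen.
{B, D}: P→D 4·15=60, Q→B 3·24=72, R→B 8·5=40, S→D 2·22=44. Service cost 216.
{D, F}: service cost 225
{E, F}: service cost 232
Among all 15 size-2 choices, {B, D} is lowest.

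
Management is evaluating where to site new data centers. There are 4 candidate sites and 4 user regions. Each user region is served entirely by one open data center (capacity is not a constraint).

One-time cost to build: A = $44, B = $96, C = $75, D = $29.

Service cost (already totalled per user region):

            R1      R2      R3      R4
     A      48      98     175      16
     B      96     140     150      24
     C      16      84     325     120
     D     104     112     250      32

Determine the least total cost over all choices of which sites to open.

For any fixed open set, each user region goes to its cheapest open site; total = fixed + service.
{A}: R1→A 48, R2→A 98, R3→A 175, R4→A 16. Service 337; fixed 44; total 381.
{A, C}: service 291 + fixed 119 = 410
{A, D}: R1→A 48, R2→A 98, R3→A 175, R4→A 16. Service 337; fixed 73; total 410.
{A, B, C, D}: service 266 + fixed 244 = 510
No other subset beats 381.

Minimum total cost: 381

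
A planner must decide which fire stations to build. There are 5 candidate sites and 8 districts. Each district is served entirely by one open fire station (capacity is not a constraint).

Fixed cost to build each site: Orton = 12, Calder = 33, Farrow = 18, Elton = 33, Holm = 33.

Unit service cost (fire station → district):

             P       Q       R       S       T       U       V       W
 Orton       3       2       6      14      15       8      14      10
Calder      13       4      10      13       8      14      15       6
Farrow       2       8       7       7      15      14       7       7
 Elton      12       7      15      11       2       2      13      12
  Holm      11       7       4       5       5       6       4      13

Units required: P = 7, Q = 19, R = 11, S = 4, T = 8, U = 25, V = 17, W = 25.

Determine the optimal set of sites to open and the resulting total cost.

For any fixed open set, each district goes to its cheapest open site; total = fixed + service.
{Orton, Calder, Elton, Holm}: P→Orton 3·7=21, Q→Orton 2·19=38, R→Holm 4·11=44, S→Holm 5·4=20, T→Elton 2·8=16, U→Elton 2·25=50, V→Holm 4·17=68, W→Calder 6·25=150. Service 407; fixed 111; total 518.
{Orton, Farrow, Elton, Holm}: P→Farrow 2·7=14, Q→Orton 2·19=38, R→Holm 4·11=44, S→Holm 5·4=20, T→Elton 2·8=16, U→Elton 2·25=50, V→Holm 4·17=68, W→Farrow 7·25=175. Service 425; fixed 96; total 521.
{Orton, Calder, Farrow, Elton, Holm}: service 400 + fixed 129 = 529
{Orton}: P→Orton 3·7=21, Q→Orton 2·19=38, R→Orton 6·11=66, S→Orton 14·4=56, T→Orton 15·8=120, U→Orton 8·25=200, V→Orton 14·17=238, W→Orton 10·25=250. Service 989; fixed 12; total 1001.
No other subset beats 518.

Open Orton, Calder, Elton and Holm; minimum total cost 518.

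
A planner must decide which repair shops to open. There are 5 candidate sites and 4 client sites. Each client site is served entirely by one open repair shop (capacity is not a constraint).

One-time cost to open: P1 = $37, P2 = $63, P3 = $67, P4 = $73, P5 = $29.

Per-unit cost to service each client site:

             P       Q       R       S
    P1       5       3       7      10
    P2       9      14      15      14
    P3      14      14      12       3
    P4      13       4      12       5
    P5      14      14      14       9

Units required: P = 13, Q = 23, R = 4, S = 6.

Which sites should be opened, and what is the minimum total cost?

Open P1 only; minimum total cost 259.

For any fixed open set, each client site goes to its cheapest open site; total = fixed + service.
{P1}: P→P1 5·13=65, Q→P1 3·23=69, R→P1 7·4=28, S→P1 10·6=60. Service 222; fixed 37; total 259.
{P1, P5}: service 216 + fixed 66 = 282
{P1, P3}: service 180 + fixed 104 = 284
{P1, P2, P3, P4, P5}: service 180 + fixed 269 = 449
No other subset beats 259.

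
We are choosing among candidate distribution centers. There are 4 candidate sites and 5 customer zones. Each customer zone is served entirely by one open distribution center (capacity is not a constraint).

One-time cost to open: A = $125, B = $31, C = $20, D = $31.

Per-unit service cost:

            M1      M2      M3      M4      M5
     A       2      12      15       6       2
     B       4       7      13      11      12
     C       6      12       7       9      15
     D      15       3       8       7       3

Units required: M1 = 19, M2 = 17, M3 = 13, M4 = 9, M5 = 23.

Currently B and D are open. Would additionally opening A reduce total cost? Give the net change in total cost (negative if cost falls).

No — net change +55 (cost rises by 55).

Current service cost with {B, D}: 363.
Adding A: each customer zone re-picks its cheapest; new service cost 293, saving 70.
Extra fixed cost: 125. Net change = 125 − 70 = 55.
(Totals: 425 → 480.)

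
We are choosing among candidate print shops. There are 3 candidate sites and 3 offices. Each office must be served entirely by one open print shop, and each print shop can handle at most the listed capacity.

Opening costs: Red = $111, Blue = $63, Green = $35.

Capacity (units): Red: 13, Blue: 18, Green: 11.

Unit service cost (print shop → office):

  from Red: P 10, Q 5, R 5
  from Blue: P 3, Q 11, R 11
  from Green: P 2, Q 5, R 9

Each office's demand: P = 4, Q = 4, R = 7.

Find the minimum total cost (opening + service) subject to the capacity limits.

Open {Blue, Green}: P→Blue 3·4=12, Q→Green 5·4=20, R→Green 9·7=63.
Loads: Blue carries 4/18, Green carries 11/11. Service 95; fixed 98; total 193.
Next best feasible plan costs 196.

Minimum total cost: 193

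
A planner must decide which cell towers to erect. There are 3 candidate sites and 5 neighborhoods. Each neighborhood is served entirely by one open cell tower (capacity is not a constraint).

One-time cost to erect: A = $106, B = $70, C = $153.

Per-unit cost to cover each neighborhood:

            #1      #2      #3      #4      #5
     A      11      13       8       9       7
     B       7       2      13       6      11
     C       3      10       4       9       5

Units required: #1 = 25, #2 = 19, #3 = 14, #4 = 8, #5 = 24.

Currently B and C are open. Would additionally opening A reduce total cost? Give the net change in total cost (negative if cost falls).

Current service cost with {B, C}: 337.
Adding A: each neighborhood re-picks its cheapest; new service cost 337, saving 0.
Extra fixed cost: 106. Net change = 106 − 0 = 106.
(Totals: 560 → 666.)

No — net change +106 (cost rises by 106).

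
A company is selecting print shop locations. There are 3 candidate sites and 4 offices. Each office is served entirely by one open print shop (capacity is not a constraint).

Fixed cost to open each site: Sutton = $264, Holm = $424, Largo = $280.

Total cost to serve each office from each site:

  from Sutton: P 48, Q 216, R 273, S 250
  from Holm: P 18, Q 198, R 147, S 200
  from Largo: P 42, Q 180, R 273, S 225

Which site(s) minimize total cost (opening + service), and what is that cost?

For any fixed open set, each office goes to its cheapest open site; total = fixed + service.
{Holm}: P→Holm 18, Q→Holm 198, R→Holm 147, S→Holm 200. Service 563; fixed 424; total 987.
{Largo}: service 720 + fixed 280 = 1000
{Sutton}: service 787 + fixed 264 = 1051
{Sutton, Holm, Largo}: service 545 + fixed 968 = 1513
No other subset beats 987.

Open Holm only; minimum total cost 987.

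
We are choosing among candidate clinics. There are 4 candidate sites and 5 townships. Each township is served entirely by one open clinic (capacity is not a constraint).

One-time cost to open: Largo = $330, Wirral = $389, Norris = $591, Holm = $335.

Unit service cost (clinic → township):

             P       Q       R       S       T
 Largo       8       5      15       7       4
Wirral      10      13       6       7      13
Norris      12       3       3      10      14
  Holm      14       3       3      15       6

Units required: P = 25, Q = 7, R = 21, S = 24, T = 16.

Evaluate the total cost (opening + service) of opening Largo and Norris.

Total cost: 1437

Each township is assigned to its cheapest site among the open ones.
{Largo, Norris}: P→Largo 8·25=200, Q→Norris 3·7=21, R→Norris 3·21=63, S→Largo 7·24=168, T→Largo 4·16=64. Service 516; fixed 921; total 1437.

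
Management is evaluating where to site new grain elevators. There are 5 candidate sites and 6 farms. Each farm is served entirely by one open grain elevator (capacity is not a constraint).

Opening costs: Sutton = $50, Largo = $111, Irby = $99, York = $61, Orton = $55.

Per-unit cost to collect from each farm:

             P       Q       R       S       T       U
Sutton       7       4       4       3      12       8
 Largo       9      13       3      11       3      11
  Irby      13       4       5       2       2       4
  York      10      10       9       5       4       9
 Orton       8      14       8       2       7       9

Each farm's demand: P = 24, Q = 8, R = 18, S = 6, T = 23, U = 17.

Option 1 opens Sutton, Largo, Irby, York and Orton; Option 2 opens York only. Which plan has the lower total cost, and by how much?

Option 1: {Sutton, Largo, Irby, York, Orton}: P→Sutton 7·24=168, Q→Sutton 4·8=32, R→Largo 3·18=54, S→Irby 2·6=12, T→Irby 2·23=46, U→Irby 4·17=68. Service 380; fixed 376; total 756.
Option 2: {York}: P→York 10·24=240, Q→York 10·8=80, R→York 9·18=162, S→York 5·6=30, T→York 4·23=92, U→York 9·17=153. Service 757; fixed 61; total 818.
Difference: |756 − 818| = 62.

Option 1 is cheaper by 62.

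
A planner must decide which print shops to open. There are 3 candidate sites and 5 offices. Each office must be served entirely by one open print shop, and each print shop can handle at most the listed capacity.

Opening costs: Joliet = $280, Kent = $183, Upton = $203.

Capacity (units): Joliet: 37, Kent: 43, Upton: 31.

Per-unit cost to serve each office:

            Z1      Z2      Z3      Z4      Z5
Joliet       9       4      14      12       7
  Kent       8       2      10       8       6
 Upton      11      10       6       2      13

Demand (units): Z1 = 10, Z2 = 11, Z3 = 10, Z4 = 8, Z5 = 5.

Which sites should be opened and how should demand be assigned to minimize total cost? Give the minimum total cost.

Minimum total cost: 594

Open {Kent, Upton}: Z1→Kent 8·10=80, Z2→Kent 2·11=22, Z3→Upton 6·10=60, Z4→Upton 2·8=16, Z5→Kent 6·5=30.
Loads: Kent carries 26/43, Upton carries 18/31. Service 208; fixed 386; total 594.
Next best feasible plan costs 624.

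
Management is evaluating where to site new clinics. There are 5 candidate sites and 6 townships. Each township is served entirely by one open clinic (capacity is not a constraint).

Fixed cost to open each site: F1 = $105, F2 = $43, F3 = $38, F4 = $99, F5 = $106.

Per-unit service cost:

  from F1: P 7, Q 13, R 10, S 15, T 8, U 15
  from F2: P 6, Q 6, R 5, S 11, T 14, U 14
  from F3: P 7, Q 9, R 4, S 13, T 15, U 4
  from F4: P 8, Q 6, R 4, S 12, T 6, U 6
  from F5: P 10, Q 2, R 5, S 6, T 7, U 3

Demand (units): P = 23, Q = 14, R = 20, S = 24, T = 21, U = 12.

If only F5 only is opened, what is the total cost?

Each township is assigned to its cheapest site among the open ones.
{F5}: P→F5 10·23=230, Q→F5 2·14=28, R→F5 5·20=100, S→F5 6·24=144, T→F5 7·21=147, U→F5 3·12=36. Service 685; fixed 106; total 791.

Total cost: 791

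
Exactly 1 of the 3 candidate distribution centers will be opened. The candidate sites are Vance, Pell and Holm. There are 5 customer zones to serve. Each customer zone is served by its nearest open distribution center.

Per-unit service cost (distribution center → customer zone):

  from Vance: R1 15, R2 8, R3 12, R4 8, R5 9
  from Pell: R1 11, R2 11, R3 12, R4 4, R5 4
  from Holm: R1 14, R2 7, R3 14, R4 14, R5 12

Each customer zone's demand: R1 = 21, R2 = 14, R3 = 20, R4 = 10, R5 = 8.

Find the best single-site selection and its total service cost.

Choose Pell only; total service cost 697.

With exactly 1 open, each customer zone uses its cheapest among the chosen.
{Pell}: R1→Pell 11·21=231, R2→Pell 11·14=154, R3→Pell 12·20=240, R4→Pell 4·10=40, R5→Pell 4·8=32. Service cost 697.
{Vance}: service cost 819
{Holm}: service cost 908
Among all 3 size-1 choices, {Pell} is lowest.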